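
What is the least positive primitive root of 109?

6

φ(109) = 109 − 1 = 108 = 2^2 · 3^3.
g is a primitive root iff g^(108/q) ≢ 1 (mod 109) for each prime q ∈ {2, 3}.
g = 2: 2^54 ≡ 108; 2^36 ≡ 1 — hits 1, so not a primitive root.
g = 3: 3^54 ≡ 1 — hits 1, so not a primitive root.
g = 4: 4^54 ≡ 1 — hits 1, so not a primitive root.
g = 5: 5^54 ≡ 1 — hits 1, so not a primitive root.
g = 6: 6^54 ≡ 108; 6^36 ≡ 63 — none is 1, so 6 is a primitive root.
The smallest primitive root modulo 109 is 6.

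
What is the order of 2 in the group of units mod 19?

By Lagrange's theorem, ord_19(2) divides φ(19) = 19 − 1 = 18 = 2 · 3^2.
Divisors of 18: 1, 2, 3, 6, 9, 18.
Evaluate successive powers at the divisors of 18:
2^1 ≡ 2
2^2 ≡ 4
2^3 ≡ 8
2^6 ≡ 7
2^9 ≡ 18
2^18 ≡ 1
The smallest such exponent is 18, so the order of 2 is 18.

18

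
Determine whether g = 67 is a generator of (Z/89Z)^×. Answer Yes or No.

No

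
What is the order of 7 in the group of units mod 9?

Since 7 ∈ (Z/9Z)^×, its order divides φ(9) = φ(3^2) = 3·(3−1) = 6 = 2 · 3.
Divisors of 6: 1, 2, 3, 6.
Check 7^d mod 9 for each divisor in increasing order:
7^1 ≡ 7 (mod 9)
7^2 ≡ 4 (mod 9)
7^3 ≡ 1 (mod 9) ✓
Therefore the multiplicative order of 7 modulo 9 is 3.

3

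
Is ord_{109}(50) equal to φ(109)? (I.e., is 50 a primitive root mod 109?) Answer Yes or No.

Yes

φ(109) = 109 − 1 = 108 = 2^2 · 3^3.
50 is a primitive root mod 109 iff 50^(φ(109)/q) ≢ 1 for every prime q | φ(109), i.e. q ∈ {2, 3}.
50^54 ≡ 108 (mod 109)  [q = 2: ≢ 1 ✓]
50^36 ≡ 45 (mod 109)  [q = 3: ≢ 1 ✓]
All checks pass, so 50 has order 108 and is a primitive root modulo 109.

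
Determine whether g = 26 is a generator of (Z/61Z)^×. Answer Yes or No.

Yes

φ(61) = 61 − 1 = 60 = 2^2 · 3 · 5.
An element g generates (Z/61Z)^× iff g^(60/q) ≢ 1 (mod 61) for each prime q ∈ {2, 3, 5}.
26^30 ≡ 60 (mod 61)  [q = 2: ≢ 1 ✓]
26^20 ≡ 13 (mod 61)  [q = 3: ≢ 1 ✓]
26^12 ≡ 9 (mod 61)  [q = 5: ≢ 1 ✓]
All checks pass, so 26 has order 60 and is a primitive root modulo 61.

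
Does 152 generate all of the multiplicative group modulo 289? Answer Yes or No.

φ(289) = φ(17^2) = 17·(17−1) = 272 = 2^4 · 17.
Test 152^(272/q) mod 289 for each prime factor q of 272:
152^136 ≡ 1 (mod 289)  [q = 2: ≡ 1 ✗]
152^16 ≡ 154 (mod 289)  [q = 17: ≢ 1 ✓]
The check at q = 2 fails, so 152 generates a proper subgroup.

No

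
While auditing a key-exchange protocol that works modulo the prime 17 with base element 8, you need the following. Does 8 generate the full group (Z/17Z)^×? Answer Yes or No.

φ(17) = 17 − 1 = 16 = 2^4.
Test 8^(16/q) mod 17 for each prime factor q of 16:
8^8 ≡ 1 (mod 17)  [q = 2: ≡ 1 ✗]
The check at q = 2 fails, so 8 generates a proper subgroup.

No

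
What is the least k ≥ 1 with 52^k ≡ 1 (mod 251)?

125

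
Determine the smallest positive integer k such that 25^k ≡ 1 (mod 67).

11

The order of 25 must divide φ(67) = 67 − 1 = 66 = 2 · 3 · 11.
Divisors of 66: 1, 2, 3, 6, 11, 22, 33, 66.
Check 25^d mod 67 for each divisor in increasing order:
25^1 ≡ 25
25^2 ≡ 22
25^3 ≡ 14
25^6 ≡ 62
25^11 ≡ 1
The smallest such exponent is 11, so the order of 25 is 11.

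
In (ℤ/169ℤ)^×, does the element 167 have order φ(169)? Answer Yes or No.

φ(169) = φ(13^2) = 13·(13−1) = 156 = 2^2 · 3 · 13.
An element g generates (Z/169Z)^× iff g^(156/q) ≢ 1 (mod 169) for each prime q ∈ {2, 3, 13}.
167^78 ≡ 168 (mod 169)  [q = 2: ≢ 1 ✓]
167^52 ≡ 146 (mod 169)  [q = 3: ≢ 1 ✓]
167^12 ≡ 40 (mod 169)  [q = 13: ≢ 1 ✓]
Every test exponent gives a nontrivial residue, hence 167 generates the full group.

Yes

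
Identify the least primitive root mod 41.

6

φ(41) = 41 − 1 = 40 = 2^3 · 5.
g is a primitive root iff g^(40/q) ≢ 1 (mod 41) for each prime q ∈ {2, 5}.
g = 2: 2^20 ≡ 1 — hits 1, so not a primitive root.
g = 3: 3^20 ≡ 40; 3^8 ≡ 1 — hits 1, so not a primitive root.
g = 4: 4^20 ≡ 1 — hits 1, so not a primitive root.
g = 5: 5^20 ≡ 1 — hits 1, so not a primitive root.
g = 6: 6^20 ≡ 40; 6^8 ≡ 10 — none is 1, so 6 is a primitive root.
The smallest primitive root modulo 41 is 6.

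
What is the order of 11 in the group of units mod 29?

By Lagrange's theorem, ord_29(11) divides φ(29) = 29 − 1 = 28 = 2^2 · 7.
Divisors of 28: 1, 2, 4, 7, 14, 28.
Compute 11^d (mod 29) for the divisors d until we hit 1:
11^1 ≡ 11 (mod 29)
11^2 ≡ 5 (mod 29)
11^4 ≡ 25 (mod 29)
11^7 ≡ 12 (mod 29)
11^14 ≡ 28 (mod 29)
11^28 ≡ 1 (mod 29) ✓
The smallest such exponent is 28, so the order of 11 is 28.

28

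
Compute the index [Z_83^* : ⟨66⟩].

1

Since 66 ∈ (Z/83Z)^×, its order divides φ(83) = 83 − 1 = 82 = 2 · 41.
Divisors of 82: 1, 2, 41, 82.
Compute 66^d (mod 83) for the divisors d until we hit 1:
66^1 ≡ 66 (mod 83)
66^2 ≡ 40 (mod 83)
66^41 ≡ 82 (mod 83)
66^82 ≡ 1 (mod 83) ✓
Thus |⟨66⟩| = ord(66) = 82.
Index = |(Z/83Z)^×| / |⟨66⟩| = 82 / 82 = 1.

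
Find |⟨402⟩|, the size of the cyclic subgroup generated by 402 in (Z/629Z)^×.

144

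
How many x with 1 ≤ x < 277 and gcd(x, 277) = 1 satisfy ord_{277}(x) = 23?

22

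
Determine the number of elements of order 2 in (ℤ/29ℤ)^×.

1

φ(29) = 29 − 1 = 28 = 2^2 · 7.
Since (Z/29Z)^× is cyclic of order 28, the number of elements of order d is φ(d) when d | 28 and 0 otherwise.
2 | 28, and φ(2) = 2 − 1 = 1.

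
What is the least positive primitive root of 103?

5

φ(103) = 103 − 1 = 102 = 2 · 3 · 17.
Test candidates g = 2, 3, … against the prime factors q ∈ {2, 3, 17} of φ(103): g is a generator iff g^(102/q) ≢ 1 for every such q.
g = 2: 2^51 ≡ 1 — hits 1, so not a primitive root.
g = 3: 3^51 ≡ 102; 3^34 ≡ 1 — hits 1, so not a primitive root.
g = 4: 4^51 ≡ 1 — hits 1, so not a primitive root.
g = 5: 5^51 ≡ 102; 5^34 ≡ 56; 5^6 ≡ 72 — none is 1, so 5 is a primitive root.
The smallest primitive root modulo 103 is 5.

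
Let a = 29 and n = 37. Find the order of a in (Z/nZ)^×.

The order of 29 must divide φ(37) = 37 − 1 = 36 = 2^2 · 3^2.
Divisors of 36: 1, 2, 3, 4, 6, 9, 12, 18, 36.
Compute 29^d (mod 37) for the divisors d until we hit 1:
29^1 ≡ 29 (mod 37)
29^2 ≡ 27 (mod 37)
29^3 ≡ 6 (mod 37)
29^4 ≡ 26 (mod 37)
29^6 ≡ 36 (mod 37)
29^9 ≡ 31 (mod 37)
29^12 ≡ 1 (mod 37) ✓
Therefore the multiplicative order of 29 modulo 37 is 12.

12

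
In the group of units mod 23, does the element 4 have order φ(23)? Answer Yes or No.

φ(23) = 23 − 1 = 22 = 2 · 11.
Test 4^(22/q) mod 23 for each prime factor q of 22:
4^11 ≡ 1 (mod 23)  [q = 2: ≡ 1 ✗]
4^2 ≡ 16 (mod 23)  [q = 11: ≢ 1 ✓]
4^11 ≡ 1 shows ord(4) | 11, strictly less than φ(23); not a primitive root.

No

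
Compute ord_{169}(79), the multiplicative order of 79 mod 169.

13

By Lagrange's theorem, ord_169(79) divides φ(169) = φ(13^2) = 13·(13−1) = 156 = 2^2 · 3 · 13.
Divisors of 156: 1, 2, 3, 4, 6, 12, 13, 26, 39, 52, 78, 156.
Test each divisor d:
79^1 ≡ 79 (mod 169)
79^2 ≡ 157 (mod 169)
79^3 ≡ 66 (mod 169)
79^4 ≡ 144 (mod 169)
79^6 ≡ 131 (mod 169)
79^12 ≡ 92 (mod 169)
79^13 ≡ 1 (mod 169) ✓
Hence ord(79) = 13.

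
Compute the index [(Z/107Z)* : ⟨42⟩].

The order of 42 must divide φ(107) = 107 − 1 = 106 = 2 · 53.
Divisors of 106: 1, 2, 53, 106.
Evaluate successive powers at the divisors of 106:
42^1 ≡ 42 (mod 107)
42^2 ≡ 52 (mod 107)
42^53 ≡ 1 (mod 107) ✓
The order of 42 is 53, so the subgroup it generates has 53 elements.
The index is φ(107) / ord(42) = 106 / 53 = 2.

2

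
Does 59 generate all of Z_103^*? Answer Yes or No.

No

φ(103) = 103 − 1 = 102 = 2 · 3 · 17.
An element g generates (Z/103Z)^× iff g^(102/q) ≢ 1 (mod 103) for each prime q ∈ {2, 3, 17}.
59^51 ≡ 1 (mod 103)  [q = 2: ≡ 1 ✗]
59^34 ≡ 46 (mod 103)  [q = 3: ≢ 1 ✓]
59^6 ≡ 9 (mod 103)  [q = 17: ≢ 1 ✓]
The check at q = 2 fails, so 59 generates a proper subgroup.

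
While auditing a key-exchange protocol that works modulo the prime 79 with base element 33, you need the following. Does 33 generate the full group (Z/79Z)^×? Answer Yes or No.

φ(79) = 79 − 1 = 78 = 2 · 3 · 13.
Test 33^(78/q) mod 79 for each prime factor q of 78:
33^39 ≡ 78 (mod 79)  [q = 2: ≢ 1 ✓]
33^26 ≡ 1 (mod 79)  [q = 3: ≡ 1 ✗]
33^6 ≡ 64 (mod 79)  [q = 13: ≢ 1 ✓]
Since 33^26 ≡ 1, the order of 33 divides 26 < 78, so 33 is not a primitive root.

No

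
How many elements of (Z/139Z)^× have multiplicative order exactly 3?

2

φ(139) = 139 − 1 = 138 = 2 · 3 · 23.
In a cyclic group of order 138, there are φ(d) elements of order d for each divisor d of 138, and zero for non-divisors.
3 | 138, and φ(3) = 3 − 1 = 2.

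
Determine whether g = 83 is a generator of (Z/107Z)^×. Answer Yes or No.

φ(107) = 107 − 1 = 106 = 2 · 53.
An element g generates (Z/107Z)^× iff g^(106/q) ≢ 1 (mod 107) for each prime q ∈ {2, 53}.
83^53 ≡ 1 (mod 107)  [q = 2: ≡ 1 ✗]
83^2 ≡ 41 (mod 107)  [q = 53: ≢ 1 ✓]
83^53 ≡ 1 shows ord(83) | 53, strictly less than φ(107); not a primitive root.

No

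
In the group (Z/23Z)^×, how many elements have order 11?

φ(23) = 23 − 1 = 22 = 2 · 11.
In a cyclic group of order 22, there are φ(d) elements of order d for each divisor d of 22, and zero for non-divisors.
11 | 22, and φ(11) = 11 − 1 = 10.

10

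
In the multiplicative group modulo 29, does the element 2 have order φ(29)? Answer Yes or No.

φ(29) = 29 − 1 = 28 = 2^2 · 7.
An element g generates (Z/29Z)^× iff g^(28/q) ≢ 1 (mod 29) for each prime q ∈ {2, 7}.
2^14 ≡ 28 (mod 29)  [q = 2: ≢ 1 ✓]
2^4 ≡ 16 (mod 29)  [q = 7: ≢ 1 ✓]
Every test exponent gives a nontrivial residue, hence 2 generates the full group.

Yes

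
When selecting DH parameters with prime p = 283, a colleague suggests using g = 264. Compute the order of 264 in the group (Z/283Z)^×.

Since 264 ∈ (Z/283Z)^×, its order divides φ(283) = 283 − 1 = 282 = 2 · 3 · 47.
Divisors of 282: 1, 2, 3, 6, 47, 94, 141, 282.
Evaluate successive powers at the divisors of 282:
264^1 ≡ 264
264^2 ≡ 78
264^3 ≡ 216
264^6 ≡ 244
264^47 ≡ 1
So ord_283(264) = 47.

47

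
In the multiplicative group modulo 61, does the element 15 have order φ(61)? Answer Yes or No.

φ(61) = 61 − 1 = 60 = 2^2 · 3 · 5.
An element g generates (Z/61Z)^× iff g^(60/q) ≢ 1 (mod 61) for each prime q ∈ {2, 3, 5}.
15^30 ≡ 1 (mod 61)  [q = 2: ≡ 1 ✗]
15^20 ≡ 47 (mod 61)  [q = 3: ≢ 1 ✓]
15^12 ≡ 58 (mod 61)  [q = 5: ≢ 1 ✓]
Since 15^30 ≡ 1, the order of 15 divides 30 < 60, so 15 is not a primitive root.

No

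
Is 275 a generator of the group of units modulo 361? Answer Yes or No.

No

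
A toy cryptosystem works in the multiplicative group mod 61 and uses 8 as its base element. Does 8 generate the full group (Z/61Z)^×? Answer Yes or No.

φ(61) = 61 − 1 = 60 = 2^2 · 3 · 5.
Test 8^(60/q) mod 61 for each prime factor q of 60:
8^30 ≡ 60 (mod 61)  [q = 2: ≢ 1 ✓]
8^20 ≡ 1 (mod 61)  [q = 3: ≡ 1 ✗]
8^12 ≡ 58 (mod 61)  [q = 5: ≢ 1 ✓]
Since 8^20 ≡ 1, the order of 8 divides 20 < 60, so 8 is not a primitive root.

No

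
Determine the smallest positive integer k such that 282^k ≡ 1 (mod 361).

171

By Lagrange's theorem, ord_361(282) divides φ(361) = φ(19^2) = 19·(19−1) = 342 = 2 · 3^2 · 19.
Divisors of 342: 1, 2, 3, 6, 9, 18, 19, 38, 57, 114, 171, 342.
Evaluate successive powers at the divisors of 342:
282^1 ≡ 282
282^2 ≡ 104
282^3 ≡ 87
282^6 ≡ 349
282^9 ≡ 39
282^18 ≡ 77
282^19 ≡ 54
282^38 ≡ 28
282^57 ≡ 68
282^114 ≡ 292
282^171 ≡ 1
Therefore the multiplicative order of 282 modulo 361 is 171.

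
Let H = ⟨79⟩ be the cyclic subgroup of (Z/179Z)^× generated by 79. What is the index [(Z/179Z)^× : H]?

1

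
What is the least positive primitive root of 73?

5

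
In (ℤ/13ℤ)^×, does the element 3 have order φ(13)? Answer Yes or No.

No

φ(13) = 13 − 1 = 12 = 2^2 · 3.
It suffices to check that the order of 3 is not a proper divisor of 12: compute 3^(12/q) for q ∈ {2, 3}.
3^6 ≡ 1 (mod 13)  [q = 2: ≡ 1 ✗]
3^4 ≡ 3 (mod 13)  [q = 3: ≢ 1 ✓]
Since 3^6 ≡ 1, the order of 3 divides 6 < 12, so 3 is not a primitive root.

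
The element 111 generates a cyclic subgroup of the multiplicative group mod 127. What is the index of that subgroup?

ord(111) | φ(127) = 127 − 1 = 126 = 2 · 3^2 · 7.
Divisors of 126: 1, 2, 3, 6, 7, 9, 14, 18, 21, 42, 63, 126.
Evaluate successive powers at the divisors of 126:
111^1 ≡ 111
111^2 ≡ 2
111^3 ≡ 95
111^6 ≡ 8
111^7 ≡ 126
111^9 ≡ 125
111^14 ≡ 1
Thus |⟨111⟩| = ord(111) = 14.
The index is φ(127) / ord(111) = 126 / 14 = 9.

9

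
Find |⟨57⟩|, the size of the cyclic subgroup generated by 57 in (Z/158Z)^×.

26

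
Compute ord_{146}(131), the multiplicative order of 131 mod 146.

The order of 131 must divide φ(146) = φ(2)·φ(73) = 1·72 = 72 = 2^3 · 3^2.
Divisors of 72: 1, 2, 3, 4, 6, 8, 9, 12, 18, 24, 36, 72.
Evaluate successive powers at the divisors of 72:
131^1 ≡ 131 (mod 146)
131^2 ≡ 79 (mod 146)
131^3 ≡ 129 (mod 146)
131^4 ≡ 109 (mod 146)
131^6 ≡ 143 (mod 146)
131^8 ≡ 55 (mod 146)
131^9 ≡ 51 (mod 146)
131^12 ≡ 9 (mod 146)
131^18 ≡ 119 (mod 146)
131^24 ≡ 81 (mod 146)
131^36 ≡ 145 (mod 146)
131^72 ≡ 1 (mod 146) ✓
The smallest such exponent is 72, so the order of 131 is 72.

72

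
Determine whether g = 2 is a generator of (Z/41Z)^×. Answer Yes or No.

φ(41) = 41 − 1 = 40 = 2^3 · 5.
Test 2^(40/q) mod 41 for each prime factor q of 40:
2^20 ≡ 1 (mod 41)  [q = 2: ≡ 1 ✗]
2^8 ≡ 10 (mod 41)  [q = 5: ≢ 1 ✓]
Since 2^20 ≡ 1, the order of 2 divides 20 < 40, so 2 is not a primitive root.

No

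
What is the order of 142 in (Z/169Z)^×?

26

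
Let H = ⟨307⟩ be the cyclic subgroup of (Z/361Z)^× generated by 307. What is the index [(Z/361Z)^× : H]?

19

Since 307 ∈ (Z/361Z)^×, its order divides φ(361) = φ(19^2) = 19·(19−1) = 342 = 2 · 3^2 · 19.
Divisors of 342: 1, 2, 3, 6, 9, 18, 19, 38, 57, 114, 171, 342.
Check 307^d mod 361 for each divisor in increasing order:
307^1 ≡ 307 (mod 361)
307^2 ≡ 28 (mod 361)
307^3 ≡ 293 (mod 361)
307^6 ≡ 292 (mod 361)
307^9 ≡ 360 (mod 361)
307^18 ≡ 1 (mod 361) ✓
Thus |⟨307⟩| = ord(307) = 18.
[(Z/361Z)^× : ⟨307⟩] = 342/18 = 19.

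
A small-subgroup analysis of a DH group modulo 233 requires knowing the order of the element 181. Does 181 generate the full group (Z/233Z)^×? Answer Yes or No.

No

φ(233) = 233 − 1 = 232 = 2^3 · 29.
An element g generates (Z/233Z)^× iff g^(232/q) ≢ 1 (mod 233) for each prime q ∈ {2, 29}.
181^116 ≡ 1 (mod 233)  [q = 2: ≡ 1 ✗]
181^8 ≡ 184 (mod 233)  [q = 29: ≢ 1 ✓]
181^116 ≡ 1 shows ord(181) | 116, strictly less than φ(233); not a primitive root.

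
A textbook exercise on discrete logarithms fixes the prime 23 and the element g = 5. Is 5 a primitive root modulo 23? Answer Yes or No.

Yes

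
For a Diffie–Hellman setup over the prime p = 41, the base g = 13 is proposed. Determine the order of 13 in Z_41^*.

40

By Lagrange's theorem, ord_41(13) divides φ(41) = 41 − 1 = 40 = 2^3 · 5.
Divisors of 40: 1, 2, 4, 5, 8, 10, 20, 40.
Evaluate successive powers at the divisors of 40:
13^1 ≡ 13 (mod 41)
13^2 ≡ 5 (mod 41)
13^4 ≡ 25 (mod 41)
13^5 ≡ 38 (mod 41)
13^8 ≡ 10 (mod 41)
13^10 ≡ 9 (mod 41)
13^20 ≡ 40 (mod 41)
13^40 ≡ 1 (mod 41) ✓
So ord_41(13) = 40.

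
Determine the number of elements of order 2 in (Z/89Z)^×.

1

φ(89) = 89 − 1 = 88 = 2^3 · 11.
In a cyclic group of order 88, there are φ(d) elements of order d for each divisor d of 88, and zero for non-divisors.
2 | 88, and φ(2) = 2 − 1 = 1.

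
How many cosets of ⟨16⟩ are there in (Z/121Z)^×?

By Lagrange's theorem, ord_121(16) divides φ(121) = φ(11^2) = 11·(11−1) = 110 = 2 · 5 · 11.
Divisors of 110: 1, 2, 5, 10, 11, 22, 55, 110.
Test each divisor d:
16^1 ≡ 16
16^2 ≡ 14
16^5 ≡ 111
16^10 ≡ 100
16^11 ≡ 27
16^22 ≡ 3
16^55 ≡ 1
So ord_121(16) = 55, hence |⟨16⟩| = 55.
Index = |(Z/121Z)^×| / |⟨16⟩| = 110 / 55 = 2.

2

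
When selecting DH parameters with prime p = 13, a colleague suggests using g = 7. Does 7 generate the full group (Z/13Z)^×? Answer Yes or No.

φ(13) = 13 − 1 = 12 = 2^2 · 3.
Test 7^(12/q) mod 13 for each prime factor q of 12:
7^6 ≡ 12 (mod 13)  [q = 2: ≢ 1 ✓]
7^4 ≡ 9 (mod 13)  [q = 3: ≢ 1 ✓]
All checks pass, so 7 has order 12 and is a primitive root modulo 13.

Yes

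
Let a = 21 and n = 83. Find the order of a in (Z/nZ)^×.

Since 21 ∈ (Z/83Z)^×, its order divides φ(83) = 83 − 1 = 82 = 2 · 41.
Divisors of 82: 1, 2, 41, 82.
Compute 21^d (mod 83) for the divisors d until we hit 1:
21^1 ≡ 21 (mod 83)
21^2 ≡ 26 (mod 83)
21^41 ≡ 1 (mod 83) ✓
Hence ord(21) = 41.

41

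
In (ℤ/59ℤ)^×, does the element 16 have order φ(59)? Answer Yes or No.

φ(59) = 59 − 1 = 58 = 2 · 29.
Test 16^(58/q) mod 59 for each prime factor q of 58:
16^29 ≡ 1 (mod 59)  [q = 2: ≡ 1 ✗]
16^2 ≡ 20 (mod 59)  [q = 29: ≢ 1 ✓]
The check at q = 2 fails, so 16 generates a proper subgroup.

No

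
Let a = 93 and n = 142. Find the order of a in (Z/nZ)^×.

Since 93 ∈ (Z/142Z)^×, its order divides φ(142) = φ(2)·φ(71) = 1·70 = 70 = 2 · 5 · 7.
Divisors of 70: 1, 2, 5, 7, 10, 14, 35, 70.
Compute 93^d (mod 142) for the divisors d until we hit 1:
93^1 ≡ 93 (mod 142)
93^2 ≡ 129 (mod 142)
93^5 ≡ 97 (mod 142)
93^7 ≡ 17 (mod 142)
93^10 ≡ 37 (mod 142)
93^14 ≡ 5 (mod 142)
93^35 ≡ 141 (mod 142)
93^70 ≡ 1 (mod 142) ✓
Therefore the multiplicative order of 93 modulo 142 is 70.

70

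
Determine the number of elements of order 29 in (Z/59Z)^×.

28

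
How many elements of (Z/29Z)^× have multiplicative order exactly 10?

0

φ(29) = 29 − 1 = 28 = 2^2 · 7.
Since (Z/29Z)^× is cyclic of order 28, the number of elements of order d is φ(d) when d | 28 and 0 otherwise.
Since 10 ∤ 28, the count is 0.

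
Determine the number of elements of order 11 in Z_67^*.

φ(67) = 67 − 1 = 66 = 2 · 3 · 11.
(Z/67Z)^× is cyclic (|G| = 66); a cyclic group of order m has exactly φ(d) elements of each order d | m, and none otherwise.
11 | 66, and φ(11) = 11 − 1 = 10.

10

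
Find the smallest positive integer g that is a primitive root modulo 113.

3

φ(113) = 113 − 1 = 112 = 2^4 · 7.
Test candidates g = 2, 3, … against the prime factors q ∈ {2, 7} of φ(113): g is a generator iff g^(112/q) ≢ 1 for every such q.
g = 2: 2^56 ≡ 1 — hits 1, so not a primitive root.
g = 3: 3^56 ≡ 112; 3^16 ≡ 49 — none is 1, so 3 is a primitive root.
Hence the least primitive root of 113 is 3.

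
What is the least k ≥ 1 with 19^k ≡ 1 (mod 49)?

6

Since 19 ∈ (Z/49Z)^×, its order divides φ(49) = φ(7^2) = 7·(7−1) = 42 = 2 · 3 · 7.
Divisors of 42: 1, 2, 3, 6, 7, 14, 21, 42.
Check 19^d mod 49 for each divisor in increasing order:
19^1 ≡ 19
19^2 ≡ 18
19^3 ≡ 48
19^6 ≡ 1
Hence ord(19) = 6.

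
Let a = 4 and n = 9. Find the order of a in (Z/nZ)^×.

3

The order of 4 must divide φ(9) = φ(3^2) = 3·(3−1) = 6 = 2 · 3.
Divisors of 6: 1, 2, 3, 6.
Test each divisor d:
4^1 ≡ 4 (mod 9)
4^2 ≡ 7 (mod 9)
4^3 ≡ 1 (mod 9) ✓
So ord_9(4) = 3.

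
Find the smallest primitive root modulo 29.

2

φ(29) = 29 − 1 = 28 = 2^2 · 7.
Test candidates g = 2, 3, … against the prime factors q ∈ {2, 7} of φ(29): g is a generator iff g^(28/q) ≢ 1 for every such q.
g = 2: 2^14 ≡ 28; 2^4 ≡ 16 — none is 1, so 2 is a primitive root.
So 2 is the smallest generator of (Z/29Z)^×.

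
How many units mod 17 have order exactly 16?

8

φ(17) = 17 − 1 = 16 = 2^4.
In a cyclic group of order 16, there are φ(d) elements of order d for each divisor d of 16, and zero for non-divisors.
16 = 2^4 divides 16, and φ(16) = 8.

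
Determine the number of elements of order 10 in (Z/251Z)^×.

4

φ(251) = 251 − 1 = 250 = 2 · 5^3.
In a cyclic group of order 250, there are φ(d) elements of order d for each divisor d of 250, and zero for non-divisors.
10 = 2 · 5 divides 250, and φ(10) = 4.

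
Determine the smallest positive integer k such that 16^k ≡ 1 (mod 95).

By Lagrange's theorem, ord_95(16) divides φ(95) = φ(5·19) = (5−1)·(19−1) = 4·18 = 72 = 2^3 · 3^2.
Divisors of 72: 1, 2, 3, 4, 6, 8, 9, 12, 18, 24, 36, 72.
Compute 16^d (mod 95) for the divisors d until we hit 1:
16^1 ≡ 16
16^2 ≡ 66
16^3 ≡ 11
16^4 ≡ 81
16^6 ≡ 26
16^8 ≡ 6
16^9 ≡ 1
Therefore the multiplicative order of 16 modulo 95 is 9.

9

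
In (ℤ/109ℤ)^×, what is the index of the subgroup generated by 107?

ord(107) | φ(109) = 109 − 1 = 108 = 2^2 · 3^3.
Divisors of 108: 1, 2, 3, 4, 6, 9, 12, 18, 27, 36, 54, 108.
Test each divisor d:
107^1 ≡ 107 (mod 109)
107^2 ≡ 4 (mod 109)
107^3 ≡ 101 (mod 109)
107^4 ≡ 16 (mod 109)
107^6 ≡ 64 (mod 109)
107^9 ≡ 33 (mod 109)
107^12 ≡ 63 (mod 109)
107^18 ≡ 108 (mod 109)
107^27 ≡ 76 (mod 109)
107^36 ≡ 1 (mod 109) ✓
Thus |⟨107⟩| = ord(107) = 36.
Index = |(Z/109Z)^×| / |⟨107⟩| = 108 / 36 = 3.

3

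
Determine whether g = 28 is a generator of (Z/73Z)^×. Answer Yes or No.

φ(73) = 73 − 1 = 72 = 2^3 · 3^2.
An element g generates (Z/73Z)^× iff g^(72/q) ≢ 1 (mod 73) for each prime q ∈ {2, 3}.
28^36 ≡ 72 (mod 73)  [q = 2: ≢ 1 ✓]
28^24 ≡ 8 (mod 73)  [q = 3: ≢ 1 ✓]
None equal 1, so ord_73(28) = 72: 28 is a primitive root.

Yes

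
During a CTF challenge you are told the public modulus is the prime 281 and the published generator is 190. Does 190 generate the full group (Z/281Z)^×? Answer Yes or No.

Yes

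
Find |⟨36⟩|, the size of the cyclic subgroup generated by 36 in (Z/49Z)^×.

7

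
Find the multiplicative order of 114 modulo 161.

6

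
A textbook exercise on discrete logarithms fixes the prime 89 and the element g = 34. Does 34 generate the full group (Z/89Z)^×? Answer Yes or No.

No

φ(89) = 89 − 1 = 88 = 2^3 · 11.
It suffices to check that the order of 34 is not a proper divisor of 88: compute 34^(88/q) for q ∈ {2, 11}.
34^44 ≡ 1 (mod 89)  [q = 2: ≡ 1 ✗]
34^8 ≡ 1 (mod 89)  [q = 11: ≡ 1 ✗]
34^44 ≡ 1 shows ord(34) | 44, strictly less than φ(89); not a primitive root.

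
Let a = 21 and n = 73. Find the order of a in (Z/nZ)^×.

Since 21 ∈ (Z/73Z)^×, its order divides φ(73) = 73 − 1 = 72 = 2^3 · 3^2.
Divisors of 72: 1, 2, 3, 4, 6, 8, 9, 12, 18, 24, 36, 72.
Test each divisor d:
21^1 ≡ 21 (mod 73)
21^2 ≡ 3 (mod 73)
21^3 ≡ 63 (mod 73)
21^4 ≡ 9 (mod 73)
21^6 ≡ 27 (mod 73)
21^8 ≡ 8 (mod 73)
21^9 ≡ 22 (mod 73)
21^12 ≡ 72 (mod 73)
21^18 ≡ 46 (mod 73)
21^24 ≡ 1 (mod 73) ✓
Therefore the multiplicative order of 21 modulo 73 is 24.

24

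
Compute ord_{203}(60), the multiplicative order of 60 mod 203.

84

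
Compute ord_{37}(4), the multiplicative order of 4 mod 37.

18

Since 4 ∈ (Z/37Z)^×, its order divides φ(37) = 37 − 1 = 36 = 2^2 · 3^2.
Divisors of 36: 1, 2, 3, 4, 6, 9, 12, 18, 36.
Evaluate successive powers at the divisors of 36:
4^1 ≡ 4 (mod 37)
4^2 ≡ 16 (mod 37)
4^3 ≡ 27 (mod 37)
4^4 ≡ 34 (mod 37)
4^6 ≡ 26 (mod 37)
4^9 ≡ 36 (mod 37)
4^12 ≡ 10 (mod 37)
4^18 ≡ 1 (mod 37) ✓
Hence ord(4) = 18.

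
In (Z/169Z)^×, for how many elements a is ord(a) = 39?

24

φ(169) = φ(13^2) = 13·(13−1) = 156 = 2^2 · 3 · 13.
In a cyclic group of order 156, there are φ(d) elements of order d for each divisor d of 156, and zero for non-divisors.
39 = 3 · 13 divides 156, and φ(39) = 24.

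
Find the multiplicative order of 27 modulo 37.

6

Since 27 ∈ (Z/37Z)^×, its order divides φ(37) = 37 − 1 = 36 = 2^2 · 3^2.
Divisors of 36: 1, 2, 3, 4, 6, 9, 12, 18, 36.
Compute 27^d (mod 37) for the divisors d until we hit 1:
27^1 ≡ 27 (mod 37)
27^2 ≡ 26 (mod 37)
27^3 ≡ 36 (mod 37)
27^4 ≡ 10 (mod 37)
27^6 ≡ 1 (mod 37) ✓
So ord_37(27) = 6.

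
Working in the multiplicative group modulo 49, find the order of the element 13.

14

By Lagrange's theorem, ord_49(13) divides φ(49) = φ(7^2) = 7·(7−1) = 42 = 2 · 3 · 7.
Divisors of 42: 1, 2, 3, 6, 7, 14, 21, 42.
Check 13^d mod 49 for each divisor in increasing order:
13^1 ≡ 13 (mod 49)
13^2 ≡ 22 (mod 49)
13^3 ≡ 41 (mod 49)
13^6 ≡ 15 (mod 49)
13^7 ≡ 48 (mod 49)
13^14 ≡ 1 (mod 49) ✓
Hence ord(13) = 14.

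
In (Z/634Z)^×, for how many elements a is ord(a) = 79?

φ(634) = φ(2)·φ(317) = 1·316 = 316 = 2^2 · 79.
(Z/634Z)^× is cyclic (|G| = 316); a cyclic group of order m has exactly φ(d) elements of each order d | m, and none otherwise.
79 | 316, and φ(79) = 79 − 1 = 78.

78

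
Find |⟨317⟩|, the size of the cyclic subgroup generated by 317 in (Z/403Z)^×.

60

By Lagrange's theorem, ord_403(317) divides φ(403) = φ(13·31) = (13−1)·(31−1) = 12·30 = 360 = 2^3 · 3^2 · 5.
Divisors of 360: 1, 2, 3, 4, 5, 6, 8, 9, 10, 12, 15, 18, 20, 24, 30, 36, 40, 45, 60, 72, 90, 120, 180, 360.
Check 317^d mod 403 for each divisor in increasing order:
317^1 ≡ 317
317^2 ≡ 142
317^3 ≡ 281
317^4 ≡ 14
317^5 ≡ 5
317^6 ≡ 376
317^8 ≡ 196
317^9 ≡ 70
317^10 ≡ 25
317^12 ≡ 326
317^15 ≡ 125
317^18 ≡ 64
317^20 ≡ 222
317^24 ≡ 287
317^30 ≡ 311
317^36 ≡ 66
317^40 ≡ 118
317^45 ≡ 187
317^60 ≡ 1
So ord_403(317) = 60.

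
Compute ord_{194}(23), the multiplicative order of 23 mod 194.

By Lagrange's theorem, ord_194(23) divides φ(194) = φ(2)·φ(97) = 1·96 = 96 = 2^5 · 3.
Divisors of 96: 1, 2, 3, 4, 6, 8, 12, 16, 24, 32, 48, 96.
Check 23^d mod 194 for each divisor in increasing order:
23^1 ≡ 23
23^2 ≡ 141
23^3 ≡ 139
23^4 ≡ 93
23^6 ≡ 115
23^8 ≡ 113
23^12 ≡ 33
23^16 ≡ 159
23^24 ≡ 119
23^32 ≡ 61
23^48 ≡ 193
23^96 ≡ 1
So ord_194(23) = 96.

96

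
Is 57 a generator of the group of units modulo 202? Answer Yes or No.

φ(202) = φ(2)·φ(101) = 1·100 = 100 = 2^2 · 5^2.
It suffices to check that the order of 57 is not a proper divisor of 100: compute 57^(100/q) for q ∈ {2, 5}.
57^50 ≡ 201 (mod 202)  [q = 2: ≢ 1 ✓]
57^20 ≡ 1 (mod 202)  [q = 5: ≡ 1 ✗]
Since 57^20 ≡ 1, the order of 57 divides 20 < 100, so 57 is not a primitive root.

No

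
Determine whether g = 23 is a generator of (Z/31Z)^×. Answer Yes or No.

No

φ(31) = 31 − 1 = 30 = 2 · 3 · 5.
23 is a primitive root mod 31 iff 23^(φ(31)/q) ≢ 1 for every prime q | φ(31), i.e. q ∈ {2, 3, 5}.
23^15 ≡ 30 (mod 31)  [q = 2: ≢ 1 ✓]
23^10 ≡ 1 (mod 31)  [q = 3: ≡ 1 ✗]
23^6 ≡ 8 (mod 31)  [q = 5: ≢ 1 ✓]
Since 23^10 ≡ 1, the order of 23 divides 10 < 30, so 23 is not a primitive root.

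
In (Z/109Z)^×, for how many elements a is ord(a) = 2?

1

φ(109) = 109 − 1 = 108 = 2^2 · 3^3.
In a cyclic group of order 108, there are φ(d) elements of order d for each divisor d of 108, and zero for non-divisors.
2 | 108, and φ(2) = 2 − 1 = 1.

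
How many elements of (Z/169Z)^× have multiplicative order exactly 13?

φ(169) = φ(13^2) = 13·(13−1) = 156 = 2^2 · 3 · 13.
In a cyclic group of order 156, there are φ(d) elements of order d for each divisor d of 156, and zero for non-divisors.
13 | 156, and φ(13) = 13 − 1 = 12.

12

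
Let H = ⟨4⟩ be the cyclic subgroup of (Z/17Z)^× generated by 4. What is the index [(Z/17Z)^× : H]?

Since 4 ∈ (Z/17Z)^×, its order divides φ(17) = 17 − 1 = 16 = 2^4.
Divisors of 16: 1, 2, 4, 8, 16.
Test each divisor d:
4^1 ≡ 4
4^2 ≡ 16
4^4 ≡ 1
Thus |⟨4⟩| = ord(4) = 4.
The index is φ(17) / ord(4) = 16 / 4 = 4.

4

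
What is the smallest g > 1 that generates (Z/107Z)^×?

2

φ(107) = 107 − 1 = 106 = 2 · 53.
g is a primitive root iff g^(106/q) ≢ 1 (mod 107) for each prime q ∈ {2, 53}.
g = 2: 2^53 ≡ 106; 2^2 ≡ 4 — none is 1, so 2 is a primitive root.
Hence the least primitive root of 107 is 2.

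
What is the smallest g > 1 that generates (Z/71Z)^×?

φ(71) = 71 − 1 = 70 = 2 · 5 · 7.
Test candidates g = 2, 3, … against the prime factors q ∈ {2, 5, 7} of φ(71): g is a generator iff g^(70/q) ≢ 1 for every such q.
g = 2: 2^35 ≡ 1 — hits 1, so not a primitive root.
g = 3: 3^35 ≡ 1 — hits 1, so not a primitive root.
g = 4: 4^35 ≡ 1 — hits 1, so not a primitive root.
g = 5: 5^35 ≡ 1 — hits 1, so not a primitive root.
g = 6: 6^35 ≡ 1 — hits 1, so not a primitive root.
g = 7: 7^35 ≡ 70; 7^14 ≡ 54; 7^10 ≡ 45 — none is 1, so 7 is a primitive root.
The smallest primitive root modulo 71 is 7.

7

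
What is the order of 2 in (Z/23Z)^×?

11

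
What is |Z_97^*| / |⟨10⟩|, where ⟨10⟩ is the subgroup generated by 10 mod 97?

1

The order of 10 must divide φ(97) = 97 − 1 = 96 = 2^5 · 3.
Divisors of 96: 1, 2, 3, 4, 6, 8, 12, 16, 24, 32, 48, 96.
Check 10^d mod 97 for each divisor in increasing order:
10^1 ≡ 10
10^2 ≡ 3
10^3 ≡ 30
10^4 ≡ 9
10^6 ≡ 27
10^8 ≡ 81
10^12 ≡ 50
10^16 ≡ 62
10^24 ≡ 75
10^32 ≡ 61
10^48 ≡ 96
10^96 ≡ 1
So ord_97(10) = 96, hence |⟨10⟩| = 96.
Index = |(Z/97Z)^×| / |⟨10⟩| = 96 / 96 = 1.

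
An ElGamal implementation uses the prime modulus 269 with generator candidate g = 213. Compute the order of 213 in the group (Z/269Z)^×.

67

The order of 213 must divide φ(269) = 269 − 1 = 268 = 2^2 · 67.
Divisors of 268: 1, 2, 4, 67, 134, 268.
Check 213^d mod 269 for each divisor in increasing order:
213^1 ≡ 213 (mod 269)
213^2 ≡ 177 (mod 269)
213^4 ≡ 125 (mod 269)
213^67 ≡ 1 (mod 269) ✓
Therefore the multiplicative order of 213 modulo 269 is 67.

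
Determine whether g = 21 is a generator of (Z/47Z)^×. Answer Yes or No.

φ(47) = 47 − 1 = 46 = 2 · 23.
21 is a primitive root mod 47 iff 21^(φ(47)/q) ≢ 1 for every prime q | φ(47), i.e. q ∈ {2, 23}.
21^23 ≡ 1 (mod 47)  [q = 2: ≡ 1 ✗]
21^2 ≡ 18 (mod 47)  [q = 23: ≢ 1 ✓]
Since 21^23 ≡ 1, the order of 21 divides 23 < 46, so 21 is not a primitive root.

No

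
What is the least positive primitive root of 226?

3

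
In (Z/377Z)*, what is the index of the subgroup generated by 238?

ord(238) | φ(377) = φ(13·29) = (13−1)·(29−1) = 12·28 = 336 = 2^4 · 3 · 7.
Divisors of 336: 1, 2, 3, 4, 6, 7, 8, 12, 14, 16, 21, 24, 28, 42, 48, 56, 84, 112, 168, 336.
Check 238^d mod 377 for each divisor in increasing order:
238^1 ≡ 238 (mod 377)
238^2 ≡ 94 (mod 377)
238^3 ≡ 129 (mod 377)
238^4 ≡ 165 (mod 377)
238^6 ≡ 53 (mod 377)
238^7 ≡ 173 (mod 377)
238^8 ≡ 81 (mod 377)
238^12 ≡ 170 (mod 377)
238^14 ≡ 146 (mod 377)
238^16 ≡ 152 (mod 377)
238^21 ≡ 376 (mod 377)
238^24 ≡ 248 (mod 377)
238^28 ≡ 204 (mod 377)
238^42 ≡ 1 (mod 377) ✓
The order of 238 is 42, so the subgroup it generates has 42 elements.
The index is φ(377) / ord(238) = 336 / 42 = 8.

8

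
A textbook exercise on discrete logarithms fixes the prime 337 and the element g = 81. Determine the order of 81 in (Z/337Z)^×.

42

Since 81 ∈ (Z/337Z)^×, its order divides φ(337) = 337 − 1 = 336 = 2^4 · 3 · 7.
Divisors of 336: 1, 2, 3, 4, 6, 7, 8, 12, 14, 16, 21, 24, 28, 42, 48, 56, 84, 112, 168, 336.
Evaluate successive powers at the divisors of 336:
81^1 ≡ 81 (mod 337)
81^2 ≡ 158 (mod 337)
81^3 ≡ 329 (mod 337)
81^4 ≡ 26 (mod 337)
81^6 ≡ 64 (mod 337)
81^7 ≡ 129 (mod 337)
81^8 ≡ 2 (mod 337)
81^12 ≡ 52 (mod 337)
81^14 ≡ 128 (mod 337)
81^16 ≡ 4 (mod 337)
81^21 ≡ 336 (mod 337)
81^24 ≡ 8 (mod 337)
81^28 ≡ 208 (mod 337)
81^42 ≡ 1 (mod 337) ✓
Therefore the multiplicative order of 81 modulo 337 is 42.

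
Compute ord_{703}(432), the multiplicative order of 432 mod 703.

18

By Lagrange's theorem, ord_703(432) divides φ(703) = φ(19·37) = (19−1)·(37−1) = 18·36 = 648 = 2^3 · 3^4.
Divisors of 648: 1, 2, 3, 4, 6, 8, 9, 12, 18, 24, 27, 36, 54, 72, 81, 108, 162, 216, 324, 648.
Evaluate successive powers at the divisors of 648:
432^1 ≡ 432 (mod 703)
432^2 ≡ 329 (mod 703)
432^3 ≡ 122 (mod 703)
432^4 ≡ 682 (mod 703)
432^6 ≡ 121 (mod 703)
432^8 ≡ 441 (mod 703)
432^9 ≡ 702 (mod 703)
432^12 ≡ 581 (mod 703)
432^18 ≡ 1 (mod 703) ✓
So ord_703(432) = 18.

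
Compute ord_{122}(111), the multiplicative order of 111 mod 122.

ord(111) | φ(122) = φ(2)·φ(61) = 1·60 = 60 = 2^2 · 3 · 5.
Divisors of 60: 1, 2, 3, 4, 5, 6, 10, 12, 15, 20, 30, 60.
Evaluate successive powers at the divisors of 60:
111^1 ≡ 111 (mod 122)
111^2 ≡ 121 (mod 122)
111^3 ≡ 11 (mod 122)
111^4 ≡ 1 (mod 122) ✓
Hence ord(111) = 4.

4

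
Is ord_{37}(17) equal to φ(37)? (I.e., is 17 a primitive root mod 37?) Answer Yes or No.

φ(37) = 37 − 1 = 36 = 2^2 · 3^2.
An element g generates (Z/37Z)^× iff g^(36/q) ≢ 1 (mod 37) for each prime q ∈ {2, 3}.
17^18 ≡ 36 (mod 37)  [q = 2: ≢ 1 ✓]
17^12 ≡ 26 (mod 37)  [q = 3: ≢ 1 ✓]
Every test exponent gives a nontrivial residue, hence 17 generates the full group.

Yes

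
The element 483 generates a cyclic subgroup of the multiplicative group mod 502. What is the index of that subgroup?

ord(483) | φ(502) = φ(2)·φ(251) = 1·250 = 250 = 2 · 5^3.
Divisors of 250: 1, 2, 5, 10, 25, 50, 125, 250.
Evaluate successive powers at the divisors of 250:
483^1 ≡ 483 (mod 502)
483^2 ≡ 361 (mod 502)
483^5 ≡ 267 (mod 502)
483^10 ≡ 5 (mod 502)
483^25 ≡ 149 (mod 502)
483^50 ≡ 113 (mod 502)
483^125 ≡ 1 (mod 502) ✓
So ord_502(483) = 125, hence |⟨483⟩| = 125.
[(Z/502Z)^× : ⟨483⟩] = 250/125 = 2.

2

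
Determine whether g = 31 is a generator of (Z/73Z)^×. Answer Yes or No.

φ(73) = 73 − 1 = 72 = 2^3 · 3^2.
An element g generates (Z/73Z)^× iff g^(72/q) ≢ 1 (mod 73) for each prime q ∈ {2, 3}.
31^36 ≡ 72 (mod 73)  [q = 2: ≢ 1 ✓]
31^24 ≡ 64 (mod 73)  [q = 3: ≢ 1 ✓]
None equal 1, so ord_73(31) = 72: 31 is a primitive root.

Yes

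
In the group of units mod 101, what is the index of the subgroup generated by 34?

1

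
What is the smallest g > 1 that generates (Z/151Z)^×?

φ(151) = 151 − 1 = 150 = 2 · 3 · 5^2.
g is a primitive root iff g^(150/q) ≢ 1 (mod 151) for each prime q ∈ {2, 3, 5}.
g = 2: 2^75 ≡ 1 — hits 1, so not a primitive root.
g = 3: 3^75 ≡ 150; 3^50 ≡ 1 — hits 1, so not a primitive root.
g = 4: 4^75 ≡ 1 — hits 1, so not a primitive root.
g = 5: 5^75 ≡ 1 — hits 1, so not a primitive root.
g = 6: 6^75 ≡ 150; 6^50 ≡ 32; 6^30 ≡ 59 — none is 1, so 6 is a primitive root.
The smallest primitive root modulo 151 is 6.

6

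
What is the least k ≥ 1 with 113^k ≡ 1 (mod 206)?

34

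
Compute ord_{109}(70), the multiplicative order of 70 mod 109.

108

By Lagrange's theorem, ord_109(70) divides φ(109) = 109 − 1 = 108 = 2^2 · 3^3.
Divisors of 108: 1, 2, 3, 4, 6, 9, 12, 18, 27, 36, 54, 108.
Test each divisor d:
70^1 ≡ 70
70^2 ≡ 104
70^3 ≡ 86
70^4 ≡ 25
70^6 ≡ 93
70^9 ≡ 41
70^12 ≡ 38
70^18 ≡ 46
70^27 ≡ 33
70^36 ≡ 45
70^54 ≡ 108
70^108 ≡ 1
Hence ord(70) = 108.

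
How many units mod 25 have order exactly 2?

1

φ(25) = φ(5^2) = 5·(5−1) = 20 = 2^2 · 5.
In a cyclic group of order 20, there are φ(d) elements of order d for each divisor d of 20, and zero for non-divisors.
2 | 20, and φ(2) = 2 − 1 = 1.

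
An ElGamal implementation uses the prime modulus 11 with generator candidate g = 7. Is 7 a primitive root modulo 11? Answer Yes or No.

Yes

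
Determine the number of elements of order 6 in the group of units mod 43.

φ(43) = 43 − 1 = 42 = 2 · 3 · 7.
In a cyclic group of order 42, there are φ(d) elements of order d for each divisor d of 42, and zero for non-divisors.
6 = 2 · 3 divides 42, and φ(6) = 2.

2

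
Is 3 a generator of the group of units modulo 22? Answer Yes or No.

No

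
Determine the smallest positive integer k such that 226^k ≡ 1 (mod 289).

272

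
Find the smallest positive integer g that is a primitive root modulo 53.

2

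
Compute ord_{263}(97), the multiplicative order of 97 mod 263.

262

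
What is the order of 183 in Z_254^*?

By Lagrange's theorem, ord_254(183) divides φ(254) = φ(2)·φ(127) = 1·126 = 126 = 2 · 3^2 · 7.
Divisors of 126: 1, 2, 3, 6, 7, 9, 14, 18, 21, 42, 63, 126.
Test each divisor d:
183^1 ≡ 183
183^2 ≡ 215
183^3 ≡ 229
183^6 ≡ 117
183^7 ≡ 75
183^9 ≡ 123
183^14 ≡ 37
183^18 ≡ 143
183^21 ≡ 235
183^42 ≡ 107
183^63 ≡ 253
183^126 ≡ 1
So ord_254(183) = 126.

126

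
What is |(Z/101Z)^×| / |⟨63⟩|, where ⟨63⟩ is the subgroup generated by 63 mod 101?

1

By Lagrange's theorem, ord_101(63) divides φ(101) = 101 − 1 = 100 = 2^2 · 5^2.
Divisors of 100: 1, 2, 4, 5, 10, 20, 25, 50, 100.
Evaluate successive powers at the divisors of 100:
63^1 ≡ 63
63^2 ≡ 30
63^4 ≡ 92
63^5 ≡ 39
63^10 ≡ 6
63^20 ≡ 36
63^25 ≡ 91
63^50 ≡ 100
63^100 ≡ 1
The order of 63 is 100, so the subgroup it generates has 100 elements.
The index is φ(101) / ord(63) = 100 / 100 = 1.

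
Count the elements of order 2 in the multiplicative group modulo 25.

1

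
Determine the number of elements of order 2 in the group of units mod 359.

1

φ(359) = 359 − 1 = 358 = 2 · 179.
In a cyclic group of order 358, there are φ(d) elements of order d for each divisor d of 358, and zero for non-divisors.
2 | 358, and φ(2) = 2 − 1 = 1.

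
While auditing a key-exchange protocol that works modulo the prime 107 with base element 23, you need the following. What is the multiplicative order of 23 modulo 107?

53

ord(23) | φ(107) = 107 − 1 = 106 = 2 · 53.
Divisors of 106: 1, 2, 53, 106.
Compute 23^d (mod 107) for the divisors d until we hit 1:
23^1 ≡ 23
23^2 ≡ 101
23^53 ≡ 1
The smallest such exponent is 53, so the order of 23 is 53.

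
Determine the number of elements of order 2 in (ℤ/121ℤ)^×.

1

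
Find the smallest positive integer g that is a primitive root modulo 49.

3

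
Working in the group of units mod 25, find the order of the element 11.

The order of 11 must divide φ(25) = φ(5^2) = 5·(5−1) = 20 = 2^2 · 5.
Divisors of 20: 1, 2, 4, 5, 10, 20.
Compute 11^d (mod 25) for the divisors d until we hit 1:
11^1 ≡ 11 (mod 25)
11^2 ≡ 21 (mod 25)
11^4 ≡ 16 (mod 25)
11^5 ≡ 1 (mod 25) ✓
So ord_25(11) = 5.

5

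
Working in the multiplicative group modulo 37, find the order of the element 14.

12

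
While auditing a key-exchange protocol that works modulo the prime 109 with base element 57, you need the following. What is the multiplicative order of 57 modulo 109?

108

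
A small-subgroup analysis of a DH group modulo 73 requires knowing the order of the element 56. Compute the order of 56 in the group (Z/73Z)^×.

24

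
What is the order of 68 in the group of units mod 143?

30

Since 68 ∈ (Z/143Z)^×, its order divides φ(143) = φ(11·13) = (11−1)·(13−1) = 10·12 = 120 = 2^3 · 3 · 5.
Divisors of 120: 1, 2, 3, 4, 5, 6, 8, 10, 12, 15, 20, 24, 30, 40, 60, 120.
Check 68^d mod 143 for each divisor in increasing order:
68^1 ≡ 68
68^2 ≡ 48
68^3 ≡ 118
68^4 ≡ 16
68^5 ≡ 87
68^6 ≡ 53
68^8 ≡ 113
68^10 ≡ 133
68^12 ≡ 92
68^15 ≡ 131
68^20 ≡ 100
68^24 ≡ 27
68^30 ≡ 1
So ord_143(68) = 30.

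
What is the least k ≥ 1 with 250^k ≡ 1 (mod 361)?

342

Since 250 ∈ (Z/361Z)^×, its order divides φ(361) = φ(19^2) = 19·(19−1) = 342 = 2 · 3^2 · 19.
Divisors of 342: 1, 2, 3, 6, 9, 18, 19, 38, 57, 114, 171, 342.
Test each divisor d:
250^1 ≡ 250 (mod 361)
250^2 ≡ 47 (mod 361)
250^3 ≡ 198 (mod 361)
250^6 ≡ 216 (mod 361)
250^9 ≡ 170 (mod 361)
250^18 ≡ 20 (mod 361)
250^19 ≡ 307 (mod 361)
250^38 ≡ 28 (mod 361)
250^57 ≡ 293 (mod 361)
250^114 ≡ 292 (mod 361)
250^171 ≡ 360 (mod 361)
250^342 ≡ 1 (mod 361) ✓
The smallest such exponent is 342, so the order of 250 is 342.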